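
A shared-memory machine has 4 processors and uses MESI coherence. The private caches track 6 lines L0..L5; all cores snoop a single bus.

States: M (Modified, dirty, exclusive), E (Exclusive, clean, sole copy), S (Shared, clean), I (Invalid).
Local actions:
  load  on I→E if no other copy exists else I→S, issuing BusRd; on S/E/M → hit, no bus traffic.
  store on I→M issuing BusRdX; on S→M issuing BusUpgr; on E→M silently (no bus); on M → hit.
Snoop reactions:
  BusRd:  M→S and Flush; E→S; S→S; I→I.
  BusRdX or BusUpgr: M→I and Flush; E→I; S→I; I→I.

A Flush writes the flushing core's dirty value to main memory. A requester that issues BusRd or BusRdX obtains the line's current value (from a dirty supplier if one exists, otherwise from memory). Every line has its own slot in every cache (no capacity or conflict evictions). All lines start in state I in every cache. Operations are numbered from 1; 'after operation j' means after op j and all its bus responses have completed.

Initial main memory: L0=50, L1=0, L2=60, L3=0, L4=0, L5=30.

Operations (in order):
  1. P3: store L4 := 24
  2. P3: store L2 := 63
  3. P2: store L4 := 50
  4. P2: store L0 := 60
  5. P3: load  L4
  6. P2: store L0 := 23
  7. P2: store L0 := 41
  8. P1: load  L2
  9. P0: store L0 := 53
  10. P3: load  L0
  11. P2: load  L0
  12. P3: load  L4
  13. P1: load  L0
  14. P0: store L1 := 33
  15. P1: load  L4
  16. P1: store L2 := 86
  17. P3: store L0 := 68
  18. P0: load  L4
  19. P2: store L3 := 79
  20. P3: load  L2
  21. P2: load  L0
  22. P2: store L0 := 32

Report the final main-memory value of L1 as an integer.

1. P3: store L4 := 24  bus=[BusRdX]  L4: P0=I P1=I P2=I P3=M  mem[L4]=0
2. P3: store L2 := 63  bus=[BusRdX]  L2: P0=I P1=I P2=I P3=M  mem[L2]=60
3. P2: store L4 := 50  bus=[BusRdX,Flush]  L4: P0=I P1=I P2=M P3=I  mem[L4]=24
4. P2: store L0 := 60  bus=[BusRdX]  L0: P0=I P1=I P2=M P3=I  mem[L0]=50
5. P3: load  L4  bus=[BusRd,Flush]  L4: P0=I P1=I P2=S P3=S  mem[L4]=50
6. P2: store L0 := 23  bus=[-]  L0: P0=I P1=I P2=M P3=I  mem[L0]=50
7. P2: store L0 := 41  bus=[-]  L0: P0=I P1=I P2=M P3=I  mem[L0]=50
8. P1: load  L2  bus=[BusRd,Flush]  L2: P0=I P1=S P2=I P3=S  mem[L2]=63
9. P0: store L0 := 53  bus=[BusRdX,Flush]  L0: P0=M P1=I P2=I P3=I  mem[L0]=41
10. P3: load  L0  bus=[BusRd,Flush]  L0: P0=S P1=I P2=I P3=S  mem[L0]=53
11. P2: load  L0  bus=[BusRd]  L0: P0=S P1=I P2=S P3=S  mem[L0]=53
12. P3: load  L4  bus=[-]  L4: P0=I P1=I P2=S P3=S  mem[L4]=50
13. P1: load  L0  bus=[BusRd]  L0: P0=S P1=S P2=S P3=S  mem[L0]=53
14. P0: store L1 := 33  bus=[BusRdX]  L1: P0=M P1=I P2=I P3=I  mem[L1]=0
15. P1: load  L4  bus=[BusRd]  L4: P0=I P1=S P2=S P3=S  mem[L4]=50
16. P1: store L2 := 86  bus=[BusUpgr]  L2: P0=I P1=M P2=I P3=I  mem[L2]=63
17. P3: store L0 := 68  bus=[BusUpgr]  L0: P0=I P1=I P2=I P3=M  mem[L0]=53
18. P0: load  L4  bus=[BusRd]  L4: P0=S P1=S P2=S P3=S  mem[L4]=50
19. P2: store L3 := 79  bus=[BusRdX]  L3: P0=I P1=I P2=M P3=I  mem[L3]=0
20. P3: load  L2  bus=[BusRd,Flush]  L2: P0=I P1=S P2=I P3=S  mem[L2]=86
21. P2: load  L0  bus=[BusRd,Flush]  L0: P0=I P1=I P2=S P3=S  mem[L0]=68
22. P2: store L0 := 32  bus=[BusUpgr]  L0: P0=I P1=I P2=M P3=I  mem[L0]=68

memory[L1] = 0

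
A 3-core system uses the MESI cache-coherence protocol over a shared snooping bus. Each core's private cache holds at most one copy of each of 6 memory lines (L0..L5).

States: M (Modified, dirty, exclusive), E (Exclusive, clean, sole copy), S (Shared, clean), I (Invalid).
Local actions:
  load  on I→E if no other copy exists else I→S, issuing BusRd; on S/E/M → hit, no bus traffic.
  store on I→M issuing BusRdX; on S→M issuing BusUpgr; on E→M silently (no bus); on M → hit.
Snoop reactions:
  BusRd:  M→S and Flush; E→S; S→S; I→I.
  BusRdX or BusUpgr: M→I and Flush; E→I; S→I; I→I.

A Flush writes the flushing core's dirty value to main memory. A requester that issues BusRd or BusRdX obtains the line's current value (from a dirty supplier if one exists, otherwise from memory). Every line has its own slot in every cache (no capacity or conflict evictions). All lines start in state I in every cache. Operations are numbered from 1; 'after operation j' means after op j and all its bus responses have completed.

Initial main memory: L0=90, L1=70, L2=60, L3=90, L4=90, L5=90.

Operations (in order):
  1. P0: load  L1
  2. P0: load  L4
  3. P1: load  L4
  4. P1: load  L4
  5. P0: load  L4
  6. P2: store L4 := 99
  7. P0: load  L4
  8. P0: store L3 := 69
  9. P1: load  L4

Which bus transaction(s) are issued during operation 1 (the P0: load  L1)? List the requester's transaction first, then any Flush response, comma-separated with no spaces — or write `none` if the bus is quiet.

  op1 P0: load  L1 → E/I/I on L1; bus BusRd; mem=70
  op2 P0: load  L4 → E/I/I on L4; bus BusRd; mem=90
  op3 P1: load  L4 → S/S/I on L4; bus BusRd; mem=90
  op4 P1: load  L4 → S/S/I on L4; bus (none); mem=90
  op5 P0: load  L4 → S/S/I on L4; bus (none); mem=90
  op6 P2: store L4 := 99 → I/I/M on L4; bus BusRdX; mem=90
  op7 P0: load  L4 → S/I/S on L4; bus BusRd Flush; mem=99
  op8 P0: store L3 := 69 → M/I/I on L3; bus BusRdX; mem=90
  op9 P1: load  L4 → S/S/S on L4; bus BusRd; mem=99

bus = BusRd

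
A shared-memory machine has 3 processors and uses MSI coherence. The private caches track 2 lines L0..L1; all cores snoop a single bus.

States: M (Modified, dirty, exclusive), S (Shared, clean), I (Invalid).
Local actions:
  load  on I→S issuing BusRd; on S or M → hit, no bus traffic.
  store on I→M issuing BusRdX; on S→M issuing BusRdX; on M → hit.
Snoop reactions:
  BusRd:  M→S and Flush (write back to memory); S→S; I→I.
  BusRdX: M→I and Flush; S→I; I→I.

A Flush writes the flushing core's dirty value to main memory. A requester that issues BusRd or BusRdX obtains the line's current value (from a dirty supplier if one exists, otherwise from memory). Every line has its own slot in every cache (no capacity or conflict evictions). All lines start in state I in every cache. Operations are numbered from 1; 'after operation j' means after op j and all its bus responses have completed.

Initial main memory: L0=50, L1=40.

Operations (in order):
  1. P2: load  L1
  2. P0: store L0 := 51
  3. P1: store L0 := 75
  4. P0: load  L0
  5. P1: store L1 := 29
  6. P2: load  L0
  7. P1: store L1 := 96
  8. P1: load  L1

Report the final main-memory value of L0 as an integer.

1. P2: load  L1  bus=[BusRd]  L1: P0=I P1=I P2=S  mem[L1]=40
2. P0: store L0 := 51  bus=[BusRdX]  L0: P0=M P1=I P2=I  mem[L0]=50
3. P1: store L0 := 75  bus=[BusRdX,Flush]  L0: P0=I P1=M P2=I  mem[L0]=51
4. P0: load  L0  bus=[BusRd,Flush]  L0: P0=S P1=S P2=I  mem[L0]=75
5. P1: store L1 := 29  bus=[BusRdX]  L1: P0=I P1=M P2=I  mem[L1]=40
6. P2: load  L0  bus=[BusRd]  L0: P0=S P1=S P2=S  mem[L0]=75
7. P1: store L1 := 96  bus=[-]  L1: P0=I P1=M P2=I  mem[L1]=40
8. P1: load  L1  bus=[-]  L1: P0=I P1=M P2=I  mem[L1]=40

memory[L0] = 75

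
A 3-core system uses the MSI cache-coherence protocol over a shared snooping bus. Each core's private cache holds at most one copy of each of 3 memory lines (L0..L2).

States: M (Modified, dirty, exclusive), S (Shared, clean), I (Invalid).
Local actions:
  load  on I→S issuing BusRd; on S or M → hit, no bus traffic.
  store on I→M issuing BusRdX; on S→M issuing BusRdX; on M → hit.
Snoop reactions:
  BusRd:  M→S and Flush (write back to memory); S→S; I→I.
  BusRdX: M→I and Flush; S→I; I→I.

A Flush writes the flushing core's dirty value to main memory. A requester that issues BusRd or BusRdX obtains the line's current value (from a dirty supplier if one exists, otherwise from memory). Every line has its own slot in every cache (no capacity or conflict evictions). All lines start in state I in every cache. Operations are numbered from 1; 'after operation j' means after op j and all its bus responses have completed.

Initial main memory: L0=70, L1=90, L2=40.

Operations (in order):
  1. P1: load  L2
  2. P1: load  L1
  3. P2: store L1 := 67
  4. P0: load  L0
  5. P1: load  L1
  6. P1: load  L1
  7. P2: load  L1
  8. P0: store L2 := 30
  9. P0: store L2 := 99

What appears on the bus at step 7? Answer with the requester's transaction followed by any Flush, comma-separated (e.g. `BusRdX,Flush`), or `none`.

bus = none

[1] P1: load  L2 | P0:I, P1:S(40), P2:I | bus: BusRd
[2] P1: load  L1 | P0:I, P1:S(90), P2:I | bus: BusRd
[3] P2: store L1 := 67 | P0:I, P1:I, P2:M(67) | bus: BusRdX
[4] P0: load  L0 | P0:S(70), P1:I, P2:I | bus: BusRd
[5] P1: load  L1 | P0:I, P1:S(67), P2:S(67) | bus: BusRd,Flush
[6] P1: load  L1 | P0:I, P1:S(67), P2:S(67) | bus: none
[7] P2: load  L1 | P0:I, P1:S(67), P2:S(67) | bus: none
[8] P0: store L2 := 30 | P0:M(30), P1:I, P2:I | bus: BusRdX
[9] P0: store L2 := 99 | P0:M(99), P1:I, P2:I | bus: none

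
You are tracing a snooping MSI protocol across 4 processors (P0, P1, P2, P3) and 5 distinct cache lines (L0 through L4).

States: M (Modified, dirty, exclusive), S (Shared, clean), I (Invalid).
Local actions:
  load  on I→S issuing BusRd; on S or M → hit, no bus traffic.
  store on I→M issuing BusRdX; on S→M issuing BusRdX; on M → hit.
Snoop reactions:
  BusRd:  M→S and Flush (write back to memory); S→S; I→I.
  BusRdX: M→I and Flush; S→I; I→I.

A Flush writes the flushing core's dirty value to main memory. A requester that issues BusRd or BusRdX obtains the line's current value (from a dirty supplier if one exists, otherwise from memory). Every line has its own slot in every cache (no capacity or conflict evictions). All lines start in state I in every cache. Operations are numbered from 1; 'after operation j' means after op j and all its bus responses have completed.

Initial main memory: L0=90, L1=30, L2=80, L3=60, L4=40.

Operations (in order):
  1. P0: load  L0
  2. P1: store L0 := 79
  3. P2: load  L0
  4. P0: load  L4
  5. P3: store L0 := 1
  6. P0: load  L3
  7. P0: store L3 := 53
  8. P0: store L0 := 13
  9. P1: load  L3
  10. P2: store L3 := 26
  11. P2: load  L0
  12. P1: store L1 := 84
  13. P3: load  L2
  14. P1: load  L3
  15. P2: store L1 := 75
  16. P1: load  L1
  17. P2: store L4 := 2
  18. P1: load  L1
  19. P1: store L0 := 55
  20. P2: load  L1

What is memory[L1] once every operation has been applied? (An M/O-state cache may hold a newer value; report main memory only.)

[1] P0: load  L0 | P0:S(90), P1:I, P2:I, P3:I | bus: BusRd
[2] P1: store L0 := 79 | P0:I, P1:M(79), P2:I, P3:I | bus: BusRdX
[3] P2: load  L0 | P0:I, P1:S(79), P2:S(79), P3:I | bus: BusRd,Flush
[4] P0: load  L4 | P0:S(40), P1:I, P2:I, P3:I | bus: BusRd
[5] P3: store L0 := 1 | P0:I, P1:I, P2:I, P3:M(1) | bus: BusRdX
[6] P0: load  L3 | P0:S(60), P1:I, P2:I, P3:I | bus: BusRd
[7] P0: store L3 := 53 | P0:M(53), P1:I, P2:I, P3:I | bus: BusRdX
[8] P0: store L0 := 13 | P0:M(13), P1:I, P2:I, P3:I | bus: BusRdX,Flush
[9] P1: load  L3 | P0:S(53), P1:S(53), P2:I, P3:I | bus: BusRd,Flush
[10] P2: store L3 := 26 | P0:I, P1:I, P2:M(26), P3:I | bus: BusRdX
[11] P2: load  L0 | P0:S(13), P1:I, P2:S(13), P3:I | bus: BusRd,Flush
[12] P1: store L1 := 84 | P0:I, P1:M(84), P2:I, P3:I | bus: BusRdX
[13] P3: load  L2 | P0:I, P1:I, P2:I, P3:S(80) | bus: BusRd
[14] P1: load  L3 | P0:I, P1:S(26), P2:S(26), P3:I | bus: BusRd,Flush
[15] P2: store L1 := 75 | P0:I, P1:I, P2:M(75), P3:I | bus: BusRdX,Flush
[16] P1: load  L1 | P0:I, P1:S(75), P2:S(75), P3:I | bus: BusRd,Flush
[17] P2: store L4 := 2 | P0:I, P1:I, P2:M(2), P3:I | bus: BusRdX
[18] P1: load  L1 | P0:I, P1:S(75), P2:S(75), P3:I | bus: none
[19] P1: store L0 := 55 | P0:I, P1:M(55), P2:I, P3:I | bus: BusRdX
[20] P2: load  L1 | P0:I, P1:S(75), P2:S(75), P3:I | bus: none

memory[L1] = 75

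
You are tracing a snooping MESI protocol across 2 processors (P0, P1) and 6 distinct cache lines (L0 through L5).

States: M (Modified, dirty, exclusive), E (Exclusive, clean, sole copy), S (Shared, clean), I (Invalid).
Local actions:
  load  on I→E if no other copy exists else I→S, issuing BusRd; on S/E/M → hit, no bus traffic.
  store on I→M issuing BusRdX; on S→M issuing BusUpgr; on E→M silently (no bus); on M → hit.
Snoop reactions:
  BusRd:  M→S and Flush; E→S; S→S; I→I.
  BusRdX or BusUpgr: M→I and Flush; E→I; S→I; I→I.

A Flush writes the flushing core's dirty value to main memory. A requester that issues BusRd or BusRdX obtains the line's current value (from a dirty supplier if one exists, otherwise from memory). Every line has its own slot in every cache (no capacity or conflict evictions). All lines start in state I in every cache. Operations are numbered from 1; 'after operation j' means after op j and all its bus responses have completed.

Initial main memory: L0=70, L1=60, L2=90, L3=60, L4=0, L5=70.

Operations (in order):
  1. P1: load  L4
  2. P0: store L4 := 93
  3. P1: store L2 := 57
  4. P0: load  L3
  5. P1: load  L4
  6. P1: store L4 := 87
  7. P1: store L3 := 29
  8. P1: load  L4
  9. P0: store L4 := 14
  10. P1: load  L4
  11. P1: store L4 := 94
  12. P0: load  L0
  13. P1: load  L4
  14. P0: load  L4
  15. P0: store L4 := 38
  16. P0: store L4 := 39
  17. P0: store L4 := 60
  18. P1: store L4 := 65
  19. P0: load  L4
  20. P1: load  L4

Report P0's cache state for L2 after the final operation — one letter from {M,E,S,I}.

step 1: P1: load  L4  ⟶  IE  (L4)  txn=BusRd  M[L4]=0
step 2: P0: store L4 := 93  ⟶  MI  (L4)  txn=BusRdX  M[L4]=0
step 3: P1: store L2 := 57  ⟶  IM  (L2)  txn=BusRdX  M[L2]=90
step 4: P0: load  L3  ⟶  EI  (L3)  txn=BusRd  M[L3]=60
step 5: P1: load  L4  ⟶  SS  (L4)  txn=BusRd+Flush  M[L4]=93
step 6: P1: store L4 := 87  ⟶  IM  (L4)  txn=BusUpgr  M[L4]=93
step 7: P1: store L3 := 29  ⟶  IM  (L3)  txn=BusRdX  M[L3]=60
step 8: P1: load  L4  ⟶  IM  (L4)  txn=∅  M[L4]=93
step 9: P0: store L4 := 14  ⟶  MI  (L4)  txn=BusRdX+Flush  M[L4]=87
step 10: P1: load  L4  ⟶  SS  (L4)  txn=BusRd+Flush  M[L4]=14
step 11: P1: store L4 := 94  ⟶  IM  (L4)  txn=BusUpgr  M[L4]=14
step 12: P0: load  L0  ⟶  EI  (L0)  txn=BusRd  M[L0]=70
step 13: P1: load  L4  ⟶  IM  (L4)  txn=∅  M[L4]=14
step 14: P0: load  L4  ⟶  SS  (L4)  txn=BusRd+Flush  M[L4]=94
step 15: P0: store L4 := 38  ⟶  MI  (L4)  txn=BusUpgr  M[L4]=94
step 16: P0: store L4 := 39  ⟶  MI  (L4)  txn=∅  M[L4]=94
step 17: P0: store L4 := 60  ⟶  MI  (L4)  txn=∅  M[L4]=94
step 18: P1: store L4 := 65  ⟶  IM  (L4)  txn=BusRdX+Flush  M[L4]=60
step 19: P0: load  L4  ⟶  SS  (L4)  txn=BusRd+Flush  M[L4]=65
step 20: P1: load  L4  ⟶  SS  (L4)  txn=∅  M[L4]=65

state = I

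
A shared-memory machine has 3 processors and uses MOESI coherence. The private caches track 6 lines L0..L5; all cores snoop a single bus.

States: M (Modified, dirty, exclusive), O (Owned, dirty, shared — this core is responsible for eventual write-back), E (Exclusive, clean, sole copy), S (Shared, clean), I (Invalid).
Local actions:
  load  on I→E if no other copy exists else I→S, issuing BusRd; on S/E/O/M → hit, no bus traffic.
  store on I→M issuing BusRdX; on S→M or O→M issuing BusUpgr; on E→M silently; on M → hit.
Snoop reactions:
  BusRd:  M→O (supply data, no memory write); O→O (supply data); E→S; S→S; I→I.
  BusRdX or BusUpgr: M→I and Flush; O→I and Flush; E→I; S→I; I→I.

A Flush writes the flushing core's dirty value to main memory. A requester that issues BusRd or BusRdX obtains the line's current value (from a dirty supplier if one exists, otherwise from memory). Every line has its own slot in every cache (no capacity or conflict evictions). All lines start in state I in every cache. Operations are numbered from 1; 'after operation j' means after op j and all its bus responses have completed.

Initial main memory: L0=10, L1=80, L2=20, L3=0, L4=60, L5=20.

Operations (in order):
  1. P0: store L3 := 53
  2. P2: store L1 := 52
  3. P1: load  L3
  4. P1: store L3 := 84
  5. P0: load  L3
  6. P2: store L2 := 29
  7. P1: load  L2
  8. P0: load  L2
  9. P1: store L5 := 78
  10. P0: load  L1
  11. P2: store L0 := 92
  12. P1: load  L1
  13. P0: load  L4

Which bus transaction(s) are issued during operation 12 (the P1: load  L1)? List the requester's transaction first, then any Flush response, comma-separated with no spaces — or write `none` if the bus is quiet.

bus = BusRd

[1] P0: store L3 := 53 | P0:M(53), P1:I, P2:I | bus: BusRdX
[2] P2: store L1 := 52 | P0:I, P1:I, P2:M(52) | bus: BusRdX
[3] P1: load  L3 | P0:O(53), P1:S(53), P2:I | bus: BusRd
[4] P1: store L3 := 84 | P0:I, P1:M(84), P2:I | bus: BusUpgr,Flush
[5] P0: load  L3 | P0:S(84), P1:O(84), P2:I | bus: BusRd
[6] P2: store L2 := 29 | P0:I, P1:I, P2:M(29) | bus: BusRdX
[7] P1: load  L2 | P0:I, P1:S(29), P2:O(29) | bus: BusRd
[8] P0: load  L2 | P0:S(29), P1:S(29), P2:O(29) | bus: BusRd
[9] P1: store L5 := 78 | P0:I, P1:M(78), P2:I | bus: BusRdX
[10] P0: load  L1 | P0:S(52), P1:I, P2:O(52) | bus: BusRd
[11] P2: store L0 := 92 | P0:I, P1:I, P2:M(92) | bus: BusRdX
[12] P1: load  L1 | P0:S(52), P1:S(52), P2:O(52) | bus: BusRd
[13] P0: load  L4 | P0:E(60), P1:I, P2:I | bus: BusRd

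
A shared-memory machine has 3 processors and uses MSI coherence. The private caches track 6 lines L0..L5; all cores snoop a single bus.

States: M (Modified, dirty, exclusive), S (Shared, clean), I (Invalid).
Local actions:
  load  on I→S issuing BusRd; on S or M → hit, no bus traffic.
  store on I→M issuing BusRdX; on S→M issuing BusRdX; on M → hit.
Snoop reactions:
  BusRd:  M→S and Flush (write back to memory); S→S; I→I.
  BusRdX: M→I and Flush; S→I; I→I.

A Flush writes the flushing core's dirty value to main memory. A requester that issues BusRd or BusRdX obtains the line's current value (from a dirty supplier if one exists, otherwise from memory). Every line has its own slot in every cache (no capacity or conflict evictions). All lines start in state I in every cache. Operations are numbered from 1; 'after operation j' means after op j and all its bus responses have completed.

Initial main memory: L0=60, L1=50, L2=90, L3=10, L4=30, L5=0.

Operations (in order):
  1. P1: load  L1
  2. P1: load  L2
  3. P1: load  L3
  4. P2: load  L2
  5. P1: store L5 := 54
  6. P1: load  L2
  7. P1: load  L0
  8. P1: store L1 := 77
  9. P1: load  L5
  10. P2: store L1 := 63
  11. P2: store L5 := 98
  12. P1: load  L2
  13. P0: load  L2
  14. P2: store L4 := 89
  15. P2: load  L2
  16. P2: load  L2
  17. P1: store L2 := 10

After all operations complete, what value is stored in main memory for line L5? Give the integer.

memory[L5] = 54

[1] P1: load  L1 | P0:I, P1:S(50), P2:I | bus: BusRd
[2] P1: load  L2 | P0:I, P1:S(90), P2:I | bus: BusRd
[3] P1: load  L3 | P0:I, P1:S(10), P2:I | bus: BusRd
[4] P2: load  L2 | P0:I, P1:S(90), P2:S(90) | bus: BusRd
[5] P1: store L5 := 54 | P0:I, P1:M(54), P2:I | bus: BusRdX
[6] P1: load  L2 | P0:I, P1:S(90), P2:S(90) | bus: none
[7] P1: load  L0 | P0:I, P1:S(60), P2:I | bus: BusRd
[8] P1: store L1 := 77 | P0:I, P1:M(77), P2:I | bus: BusRdX
[9] P1: load  L5 | P0:I, P1:M(54), P2:I | bus: none
[10] P2: store L1 := 63 | P0:I, P1:I, P2:M(63) | bus: BusRdX,Flush
[11] P2: store L5 := 98 | P0:I, P1:I, P2:M(98) | bus: BusRdX,Flush
[12] P1: load  L2 | P0:I, P1:S(90), P2:S(90) | bus: none
[13] P0: load  L2 | P0:S(90), P1:S(90), P2:S(90) | bus: BusRd
[14] P2: store L4 := 89 | P0:I, P1:I, P2:M(89) | bus: BusRdX
[15] P2: load  L2 | P0:S(90), P1:S(90), P2:S(90) | bus: none
[16] P2: load  L2 | P0:S(90), P1:S(90), P2:S(90) | bus: none
[17] P1: store L2 := 10 | P0:I, P1:M(10), P2:I | bus: BusRdX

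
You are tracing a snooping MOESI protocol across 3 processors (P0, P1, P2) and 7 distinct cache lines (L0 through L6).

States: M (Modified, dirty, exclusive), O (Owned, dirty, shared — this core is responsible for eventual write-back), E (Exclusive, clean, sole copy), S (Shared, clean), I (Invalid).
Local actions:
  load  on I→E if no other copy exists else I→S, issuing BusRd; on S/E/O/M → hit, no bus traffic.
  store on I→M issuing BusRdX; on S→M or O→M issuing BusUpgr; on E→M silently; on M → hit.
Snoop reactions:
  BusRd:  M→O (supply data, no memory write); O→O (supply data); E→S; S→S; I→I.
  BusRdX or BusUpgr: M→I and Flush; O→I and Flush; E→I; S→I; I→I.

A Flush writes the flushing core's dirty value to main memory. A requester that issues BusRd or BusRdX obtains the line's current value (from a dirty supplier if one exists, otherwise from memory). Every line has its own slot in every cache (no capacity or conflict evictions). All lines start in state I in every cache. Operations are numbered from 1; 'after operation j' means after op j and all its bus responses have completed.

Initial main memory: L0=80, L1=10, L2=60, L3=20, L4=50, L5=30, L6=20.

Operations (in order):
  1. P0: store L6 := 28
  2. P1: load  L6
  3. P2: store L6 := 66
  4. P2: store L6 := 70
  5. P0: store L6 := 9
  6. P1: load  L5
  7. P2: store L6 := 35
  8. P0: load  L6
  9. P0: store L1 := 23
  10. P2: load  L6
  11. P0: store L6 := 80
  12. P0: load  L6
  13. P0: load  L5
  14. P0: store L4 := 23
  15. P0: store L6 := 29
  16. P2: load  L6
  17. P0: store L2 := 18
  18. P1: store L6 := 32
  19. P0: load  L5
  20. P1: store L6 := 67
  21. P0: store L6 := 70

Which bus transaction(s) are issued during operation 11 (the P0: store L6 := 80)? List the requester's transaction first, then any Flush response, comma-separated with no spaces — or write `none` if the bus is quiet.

step 1: P0: store L6 := 28  ⟶  MII  (L6)  txn=BusRdX  M[L6]=20
step 2: P1: load  L6  ⟶  OSI  (L6)  txn=BusRd  M[L6]=20
step 3: P2: store L6 := 66  ⟶  IIM  (L6)  txn=BusRdX+Flush  M[L6]=28
step 4: P2: store L6 := 70  ⟶  IIM  (L6)  txn=∅  M[L6]=28
step 5: P0: store L6 := 9  ⟶  MII  (L6)  txn=BusRdX+Flush  M[L6]=70
step 6: P1: load  L5  ⟶  IEI  (L5)  txn=BusRd  M[L5]=30
step 7: P2: store L6 := 35  ⟶  IIM  (L6)  txn=BusRdX+Flush  M[L6]=9
step 8: P0: load  L6  ⟶  SIO  (L6)  txn=BusRd  M[L6]=9
step 9: P0: store L1 := 23  ⟶  MII  (L1)  txn=BusRdX  M[L1]=10
step 10: P2: load  L6  ⟶  SIO  (L6)  txn=∅  M[L6]=9
step 11: P0: store L6 := 80  ⟶  MII  (L6)  txn=BusUpgr+Flush  M[L6]=35
step 12: P0: load  L6  ⟶  MII  (L6)  txn=∅  M[L6]=35
step 13: P0: load  L5  ⟶  SSI  (L5)  txn=BusRd  M[L5]=30
step 14: P0: store L4 := 23  ⟶  MII  (L4)  txn=BusRdX  M[L4]=50
step 15: P0: store L6 := 29  ⟶  MII  (L6)  txn=∅  M[L6]=35
step 16: P2: load  L6  ⟶  OIS  (L6)  txn=BusRd  M[L6]=35
step 17: P0: store L2 := 18  ⟶  MII  (L2)  txn=BusRdX  M[L2]=60
step 18: P1: store L6 := 32  ⟶  IMI  (L6)  txn=BusRdX+Flush  M[L6]=29
step 19: P0: load  L5  ⟶  SSI  (L5)  txn=∅  M[L5]=30
step 20: P1: store L6 := 67  ⟶  IMI  (L6)  txn=∅  M[L6]=29
step 21: P0: store L6 := 70  ⟶  MII  (L6)  txn=BusRdX+Flush  M[L6]=67

bus = BusUpgr,Flush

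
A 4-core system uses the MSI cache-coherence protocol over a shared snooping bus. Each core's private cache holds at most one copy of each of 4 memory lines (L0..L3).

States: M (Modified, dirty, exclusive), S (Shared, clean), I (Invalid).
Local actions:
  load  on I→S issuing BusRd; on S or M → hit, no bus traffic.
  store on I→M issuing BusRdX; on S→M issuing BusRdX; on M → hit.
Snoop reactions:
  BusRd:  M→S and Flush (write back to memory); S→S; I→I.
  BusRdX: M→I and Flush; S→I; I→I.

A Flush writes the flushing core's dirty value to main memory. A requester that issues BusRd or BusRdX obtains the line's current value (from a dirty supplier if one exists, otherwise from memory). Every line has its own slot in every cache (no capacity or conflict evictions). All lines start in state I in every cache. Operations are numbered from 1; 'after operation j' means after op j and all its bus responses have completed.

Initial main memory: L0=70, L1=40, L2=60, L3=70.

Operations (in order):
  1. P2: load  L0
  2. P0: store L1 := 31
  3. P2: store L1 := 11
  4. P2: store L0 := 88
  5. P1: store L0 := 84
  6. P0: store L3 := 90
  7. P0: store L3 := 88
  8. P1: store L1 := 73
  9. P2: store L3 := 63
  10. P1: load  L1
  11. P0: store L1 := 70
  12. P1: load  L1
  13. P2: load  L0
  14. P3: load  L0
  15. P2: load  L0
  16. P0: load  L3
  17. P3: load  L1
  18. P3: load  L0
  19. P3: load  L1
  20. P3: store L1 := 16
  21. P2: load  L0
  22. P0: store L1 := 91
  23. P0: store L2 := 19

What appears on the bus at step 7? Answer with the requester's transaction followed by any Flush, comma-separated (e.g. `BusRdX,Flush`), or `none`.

step 1: P2: load  L0  ⟶  IISI  (L0)  txn=BusRd  M[L0]=70
step 2: P0: store L1 := 31  ⟶  MIII  (L1)  txn=BusRdX  M[L1]=40
step 3: P2: store L1 := 11  ⟶  IIMI  (L1)  txn=BusRdX+Flush  M[L1]=31
step 4: P2: store L0 := 88  ⟶  IIMI  (L0)  txn=BusRdX  M[L0]=70
step 5: P1: store L0 := 84  ⟶  IMII  (L0)  txn=BusRdX+Flush  M[L0]=88
step 6: P0: store L3 := 90  ⟶  MIII  (L3)  txn=BusRdX  M[L3]=70
step 7: P0: store L3 := 88  ⟶  MIII  (L3)  txn=∅  M[L3]=70
step 8: P1: store L1 := 73  ⟶  IMII  (L1)  txn=BusRdX+Flush  M[L1]=11
step 9: P2: store L3 := 63  ⟶  IIMI  (L3)  txn=BusRdX+Flush  M[L3]=88
step 10: P1: load  L1  ⟶  IMII  (L1)  txn=∅  M[L1]=11
step 11: P0: store L1 := 70  ⟶  MIII  (L1)  txn=BusRdX+Flush  M[L1]=73
step 12: P1: load  L1  ⟶  SSII  (L1)  txn=BusRd+Flush  M[L1]=70
step 13: P2: load  L0  ⟶  ISSI  (L0)  txn=BusRd+Flush  M[L0]=84
step 14: P3: load  L0  ⟶  ISSS  (L0)  txn=BusRd  M[L0]=84
step 15: P2: load  L0  ⟶  ISSS  (L0)  txn=∅  M[L0]=84
step 16: P0: load  L3  ⟶  SISI  (L3)  txn=BusRd+Flush  M[L3]=63
step 17: P3: load  L1  ⟶  SSIS  (L1)  txn=BusRd  M[L1]=70
step 18: P3: load  L0  ⟶  ISSS  (L0)  txn=∅  M[L0]=84
step 19: P3: load  L1  ⟶  SSIS  (L1)  txn=∅  M[L1]=70
step 20: P3: store L1 := 16  ⟶  IIIM  (L1)  txn=BusRdX  M[L1]=70
step 21: P2: load  L0  ⟶  ISSS  (L0)  txn=∅  M[L0]=84
step 22: P0: store L1 := 91  ⟶  MIII  (L1)  txn=BusRdX+Flush  M[L1]=16
step 23: P0: store L2 := 19  ⟶  MIII  (L2)  txn=BusRdX  M[L2]=60

bus = none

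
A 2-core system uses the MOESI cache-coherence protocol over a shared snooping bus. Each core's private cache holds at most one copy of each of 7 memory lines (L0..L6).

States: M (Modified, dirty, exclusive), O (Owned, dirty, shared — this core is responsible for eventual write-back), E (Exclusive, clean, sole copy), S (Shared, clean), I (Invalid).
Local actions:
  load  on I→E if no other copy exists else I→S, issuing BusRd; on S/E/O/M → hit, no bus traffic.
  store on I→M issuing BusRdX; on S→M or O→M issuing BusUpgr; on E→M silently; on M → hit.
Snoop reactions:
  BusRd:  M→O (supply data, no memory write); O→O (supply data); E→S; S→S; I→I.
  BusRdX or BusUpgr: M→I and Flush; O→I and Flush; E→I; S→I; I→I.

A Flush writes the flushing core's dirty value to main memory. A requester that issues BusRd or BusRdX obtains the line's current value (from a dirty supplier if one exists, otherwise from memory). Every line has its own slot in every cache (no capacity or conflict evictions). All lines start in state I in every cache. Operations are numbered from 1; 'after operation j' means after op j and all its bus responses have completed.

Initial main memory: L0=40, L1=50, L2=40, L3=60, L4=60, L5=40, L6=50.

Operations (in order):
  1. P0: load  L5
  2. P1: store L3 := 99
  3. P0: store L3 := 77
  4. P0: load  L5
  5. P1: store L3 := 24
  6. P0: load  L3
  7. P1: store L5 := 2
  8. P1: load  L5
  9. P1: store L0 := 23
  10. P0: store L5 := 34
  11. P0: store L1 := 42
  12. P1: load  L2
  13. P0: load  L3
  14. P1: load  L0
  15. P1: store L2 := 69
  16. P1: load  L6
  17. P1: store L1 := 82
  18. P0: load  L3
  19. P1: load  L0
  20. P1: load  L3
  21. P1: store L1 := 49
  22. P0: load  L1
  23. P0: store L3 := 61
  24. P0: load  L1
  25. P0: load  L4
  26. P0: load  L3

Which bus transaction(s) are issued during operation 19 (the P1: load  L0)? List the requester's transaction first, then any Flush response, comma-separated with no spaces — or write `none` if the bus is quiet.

bus = none

step 1: P0: load  L5  ⟶  EI  (L5)  txn=BusRd  M[L5]=40
step 2: P1: store L3 := 99  ⟶  IM  (L3)  txn=BusRdX  M[L3]=60
step 3: P0: store L3 := 77  ⟶  MI  (L3)  txn=BusRdX+Flush  M[L3]=99
step 4: P0: load  L5  ⟶  EI  (L5)  txn=∅  M[L5]=40
step 5: P1: store L3 := 24  ⟶  IM  (L3)  txn=BusRdX+Flush  M[L3]=77
step 6: P0: load  L3  ⟶  SO  (L3)  txn=BusRd  M[L3]=77
step 7: P1: store L5 := 2  ⟶  IM  (L5)  txn=BusRdX  M[L5]=40
step 8: P1: load  L5  ⟶  IM  (L5)  txn=∅  M[L5]=40
step 9: P1: store L0 := 23  ⟶  IM  (L0)  txn=BusRdX  M[L0]=40
step 10: P0: store L5 := 34  ⟶  MI  (L5)  txn=BusRdX+Flush  M[L5]=2
step 11: P0: store L1 := 42  ⟶  MI  (L1)  txn=BusRdX  M[L1]=50
step 12: P1: load  L2  ⟶  IE  (L2)  txn=BusRd  M[L2]=40
step 13: P0: load  L3  ⟶  SO  (L3)  txn=∅  M[L3]=77
step 14: P1: load  L0  ⟶  IM  (L0)  txn=∅  M[L0]=40
step 15: P1: store L2 := 69  ⟶  IM  (L2)  txn=∅  M[L2]=40
step 16: P1: load  L6  ⟶  IE  (L6)  txn=BusRd  M[L6]=50
step 17: P1: store L1 := 82  ⟶  IM  (L1)  txn=BusRdX+Flush  M[L1]=42
step 18: P0: load  L3  ⟶  SO  (L3)  txn=∅  M[L3]=77
step 19: P1: load  L0  ⟶  IM  (L0)  txn=∅  M[L0]=40
step 20: P1: load  L3  ⟶  SO  (L3)  txn=∅  M[L3]=77
step 21: P1: store L1 := 49  ⟶  IM  (L1)  txn=∅  M[L1]=42
step 22: P0: load  L1  ⟶  SO  (L1)  txn=BusRd  M[L1]=42
step 23: P0: store L3 := 61  ⟶  MI  (L3)  txn=BusUpgr+Flush  M[L3]=24
step 24: P0: load  L1  ⟶  SO  (L1)  txn=∅  M[L1]=42
step 25: P0: load  L4  ⟶  EI  (L4)  txn=BusRd  M[L4]=60
step 26: P0: load  L3  ⟶  MI  (L3)  txn=∅  M[L3]=24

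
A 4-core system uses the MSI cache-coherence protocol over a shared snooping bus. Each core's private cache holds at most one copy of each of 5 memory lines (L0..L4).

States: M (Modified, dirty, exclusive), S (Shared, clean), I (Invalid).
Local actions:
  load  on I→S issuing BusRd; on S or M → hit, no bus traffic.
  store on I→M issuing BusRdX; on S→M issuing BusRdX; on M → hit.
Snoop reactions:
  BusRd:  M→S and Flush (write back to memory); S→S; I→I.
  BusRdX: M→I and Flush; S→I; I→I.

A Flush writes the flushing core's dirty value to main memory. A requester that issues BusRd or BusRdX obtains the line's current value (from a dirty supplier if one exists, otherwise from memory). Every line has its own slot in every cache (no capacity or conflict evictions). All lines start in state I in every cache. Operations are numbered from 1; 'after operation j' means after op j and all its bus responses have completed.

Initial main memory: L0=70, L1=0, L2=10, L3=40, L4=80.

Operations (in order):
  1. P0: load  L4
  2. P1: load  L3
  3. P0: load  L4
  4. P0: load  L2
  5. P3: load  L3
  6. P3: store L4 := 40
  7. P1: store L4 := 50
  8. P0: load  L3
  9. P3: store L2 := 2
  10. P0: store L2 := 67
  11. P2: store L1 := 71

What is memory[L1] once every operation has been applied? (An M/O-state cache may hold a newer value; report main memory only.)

memory[L1] = 0

1. P0: load  L4  bus=[BusRd]  L4: P0=S P1=I P2=I P3=I  mem[L4]=80
2. P1: load  L3  bus=[BusRd]  L3: P0=I P1=S P2=I P3=I  mem[L3]=40
3. P0: load  L4  bus=[-]  L4: P0=S P1=I P2=I P3=I  mem[L4]=80
4. P0: load  L2  bus=[BusRd]  L2: P0=S P1=I P2=I P3=I  mem[L2]=10
5. P3: load  L3  bus=[BusRd]  L3: P0=I P1=S P2=I P3=S  mem[L3]=40
6. P3: store L4 := 40  bus=[BusRdX]  L4: P0=I P1=I P2=I P3=M  mem[L4]=80
7. P1: store L4 := 50  bus=[BusRdX,Flush]  L4: P0=I P1=M P2=I P3=I  mem[L4]=40
8. P0: load  L3  bus=[BusRd]  L3: P0=S P1=S P2=I P3=S  mem[L3]=40
9. P3: store L2 := 2  bus=[BusRdX]  L2: P0=I P1=I P2=I P3=M  mem[L2]=10
10. P0: store L2 := 67  bus=[BusRdX,Flush]  L2: P0=M P1=I P2=I P3=I  mem[L2]=2
11. P2: store L1 := 71  bus=[BusRdX]  L1: P0=I P1=I P2=M P3=I  mem[L1]=0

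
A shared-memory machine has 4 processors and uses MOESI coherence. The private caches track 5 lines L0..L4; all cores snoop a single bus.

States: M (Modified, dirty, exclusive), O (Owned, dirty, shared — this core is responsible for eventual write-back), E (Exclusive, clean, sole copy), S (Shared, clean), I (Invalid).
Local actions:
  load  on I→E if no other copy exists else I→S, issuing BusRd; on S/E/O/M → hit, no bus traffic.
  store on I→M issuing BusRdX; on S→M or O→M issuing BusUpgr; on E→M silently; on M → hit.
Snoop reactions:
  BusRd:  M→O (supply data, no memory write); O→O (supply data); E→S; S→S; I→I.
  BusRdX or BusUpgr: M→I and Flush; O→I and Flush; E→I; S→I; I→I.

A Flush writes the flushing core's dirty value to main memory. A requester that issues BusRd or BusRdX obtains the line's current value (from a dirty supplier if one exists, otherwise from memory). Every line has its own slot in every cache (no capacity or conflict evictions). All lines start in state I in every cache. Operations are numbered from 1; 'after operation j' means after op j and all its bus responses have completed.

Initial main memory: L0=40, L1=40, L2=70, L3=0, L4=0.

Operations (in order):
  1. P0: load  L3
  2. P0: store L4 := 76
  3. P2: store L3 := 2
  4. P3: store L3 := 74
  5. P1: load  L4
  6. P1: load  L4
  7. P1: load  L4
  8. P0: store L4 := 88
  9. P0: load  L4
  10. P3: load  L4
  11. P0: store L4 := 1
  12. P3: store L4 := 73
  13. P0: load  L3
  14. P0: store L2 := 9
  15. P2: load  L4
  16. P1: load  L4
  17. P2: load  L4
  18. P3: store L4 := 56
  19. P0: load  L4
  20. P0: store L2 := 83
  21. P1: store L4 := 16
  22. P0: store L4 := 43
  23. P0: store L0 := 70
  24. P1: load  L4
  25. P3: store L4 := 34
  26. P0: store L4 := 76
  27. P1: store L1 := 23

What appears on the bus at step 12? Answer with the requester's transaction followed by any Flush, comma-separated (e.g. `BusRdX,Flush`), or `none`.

[1] P0: load  L3 | P0:E(0), P1:I, P2:I, P3:I | bus: BusRd
[2] P0: store L4 := 76 | P0:M(76), P1:I, P2:I, P3:I | bus: BusRdX
[3] P2: store L3 := 2 | P0:I, P1:I, P2:M(2), P3:I | bus: BusRdX
[4] P3: store L3 := 74 | P0:I, P1:I, P2:I, P3:M(74) | bus: BusRdX,Flush
[5] P1: load  L4 | P0:O(76), P1:S(76), P2:I, P3:I | bus: BusRd
[6] P1: load  L4 | P0:O(76), P1:S(76), P2:I, P3:I | bus: none
[7] P1: load  L4 | P0:O(76), P1:S(76), P2:I, P3:I | bus: none
[8] P0: store L4 := 88 | P0:M(88), P1:I, P2:I, P3:I | bus: BusUpgr
[9] P0: load  L4 | P0:M(88), P1:I, P2:I, P3:I | bus: none
[10] P3: load  L4 | P0:O(88), P1:I, P2:I, P3:S(88) | bus: BusRd
[11] P0: store L4 := 1 | P0:M(1), P1:I, P2:I, P3:I | bus: BusUpgr
[12] P3: store L4 := 73 | P0:I, P1:I, P2:I, P3:M(73) | bus: BusRdX,Flush
[13] P0: load  L3 | P0:S(74), P1:I, P2:I, P3:O(74) | bus: BusRd
[14] P0: store L2 := 9 | P0:M(9), P1:I, P2:I, P3:I | bus: BusRdX
[15] P2: load  L4 | P0:I, P1:I, P2:S(73), P3:O(73) | bus: BusRd
[16] P1: load  L4 | P0:I, P1:S(73), P2:S(73), P3:O(73) | bus: BusRd
[17] P2: load  L4 | P0:I, P1:S(73), P2:S(73), P3:O(73) | bus: none
[18] P3: store L4 := 56 | P0:I, P1:I, P2:I, P3:M(56) | bus: BusUpgr
[19] P0: load  L4 | P0:S(56), P1:I, P2:I, P3:O(56) | bus: BusRd
[20] P0: store L2 := 83 | P0:M(83), P1:I, P2:I, P3:I | bus: none
[21] P1: store L4 := 16 | P0:I, P1:M(16), P2:I, P3:I | bus: BusRdX,Flush
[22] P0: store L4 := 43 | P0:M(43), P1:I, P2:I, P3:I | bus: BusRdX,Flush
[23] P0: store L0 := 70 | P0:M(70), P1:I, P2:I, P3:I | bus: BusRdX
[24] P1: load  L4 | P0:O(43), P1:S(43), P2:I, P3:I | bus: BusRd
[25] P3: store L4 := 34 | P0:I, P1:I, P2:I, P3:M(34) | bus: BusRdX,Flush
[26] P0: store L4 := 76 | P0:M(76), P1:I, P2:I, P3:I | bus: BusRdX,Flush
[27] P1: store L1 := 23 | P0:I, P1:M(23), P2:I, P3:I | bus: BusRdX

bus = BusRdX,Flush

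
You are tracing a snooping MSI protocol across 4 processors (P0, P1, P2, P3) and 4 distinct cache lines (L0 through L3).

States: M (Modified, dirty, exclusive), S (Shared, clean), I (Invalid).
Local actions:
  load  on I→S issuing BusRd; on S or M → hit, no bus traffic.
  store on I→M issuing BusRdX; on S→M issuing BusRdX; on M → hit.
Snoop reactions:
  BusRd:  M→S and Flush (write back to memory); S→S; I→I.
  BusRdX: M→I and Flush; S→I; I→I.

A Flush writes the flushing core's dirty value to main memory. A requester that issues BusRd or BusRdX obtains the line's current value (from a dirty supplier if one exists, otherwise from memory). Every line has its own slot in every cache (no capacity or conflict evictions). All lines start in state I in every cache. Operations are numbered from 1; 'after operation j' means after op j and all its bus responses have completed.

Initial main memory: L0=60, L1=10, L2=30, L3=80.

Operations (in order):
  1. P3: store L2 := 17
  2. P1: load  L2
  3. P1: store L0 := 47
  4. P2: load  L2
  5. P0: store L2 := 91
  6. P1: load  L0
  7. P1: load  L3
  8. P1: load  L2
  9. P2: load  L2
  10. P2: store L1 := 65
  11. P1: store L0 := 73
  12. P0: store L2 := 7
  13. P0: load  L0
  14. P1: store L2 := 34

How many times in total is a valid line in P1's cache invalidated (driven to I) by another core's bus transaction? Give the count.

invalidations = 2

step 1: P3: store L2 := 17  ⟶  IIIM  (L2)  txn=BusRdX  M[L2]=30
step 2: P1: load  L2  ⟶  ISIS  (L2)  txn=BusRd+Flush  M[L2]=17
step 3: P1: store L0 := 47  ⟶  IMII  (L0)  txn=BusRdX  M[L0]=60
step 4: P2: load  L2  ⟶  ISSS  (L2)  txn=BusRd  M[L2]=17
step 5: P0: store L2 := 91  ⟶  MIII  (L2)  txn=BusRdX  M[L2]=17
step 6: P1: load  L0  ⟶  IMII  (L0)  txn=∅  M[L0]=60
step 7: P1: load  L3  ⟶  ISII  (L3)  txn=BusRd  M[L3]=80
step 8: P1: load  L2  ⟶  SSII  (L2)  txn=BusRd+Flush  M[L2]=91
step 9: P2: load  L2  ⟶  SSSI  (L2)  txn=BusRd  M[L2]=91
step 10: P2: store L1 := 65  ⟶  IIMI  (L1)  txn=BusRdX  M[L1]=10
step 11: P1: store L0 := 73  ⟶  IMII  (L0)  txn=∅  M[L0]=60
step 12: P0: store L2 := 7  ⟶  MIII  (L2)  txn=BusRdX  M[L2]=91
step 13: P0: load  L0  ⟶  SSII  (L0)  txn=BusRd+Flush  M[L0]=73
step 14: P1: store L2 := 34  ⟶  IMII  (L2)  txn=BusRdX+Flush  M[L2]=7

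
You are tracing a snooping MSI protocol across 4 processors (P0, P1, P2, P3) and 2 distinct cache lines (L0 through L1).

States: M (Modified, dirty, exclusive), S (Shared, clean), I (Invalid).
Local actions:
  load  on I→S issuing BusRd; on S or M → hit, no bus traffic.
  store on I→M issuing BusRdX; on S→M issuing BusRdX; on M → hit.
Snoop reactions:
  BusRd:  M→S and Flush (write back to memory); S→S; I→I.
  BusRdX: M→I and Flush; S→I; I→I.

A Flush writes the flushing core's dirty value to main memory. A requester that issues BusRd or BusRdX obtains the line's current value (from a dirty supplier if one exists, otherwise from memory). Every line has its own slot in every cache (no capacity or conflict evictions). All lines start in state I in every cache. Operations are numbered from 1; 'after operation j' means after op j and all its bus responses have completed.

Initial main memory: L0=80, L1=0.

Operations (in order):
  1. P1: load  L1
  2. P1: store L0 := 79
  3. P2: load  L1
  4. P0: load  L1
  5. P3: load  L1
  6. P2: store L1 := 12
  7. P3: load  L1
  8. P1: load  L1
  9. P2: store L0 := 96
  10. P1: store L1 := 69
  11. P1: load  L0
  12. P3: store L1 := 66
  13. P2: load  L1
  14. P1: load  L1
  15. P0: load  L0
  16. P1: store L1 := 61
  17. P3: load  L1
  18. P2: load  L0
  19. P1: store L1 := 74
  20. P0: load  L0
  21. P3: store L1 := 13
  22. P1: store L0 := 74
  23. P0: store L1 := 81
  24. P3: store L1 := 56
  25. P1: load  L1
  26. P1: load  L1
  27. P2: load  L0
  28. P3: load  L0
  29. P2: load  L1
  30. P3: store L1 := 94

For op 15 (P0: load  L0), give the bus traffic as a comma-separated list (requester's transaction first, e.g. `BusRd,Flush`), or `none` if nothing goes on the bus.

step 1: P1: load  L1  ⟶  ISII  (L1)  txn=BusRd  M[L1]=0
step 2: P1: store L0 := 79  ⟶  IMII  (L0)  txn=BusRdX  M[L0]=80
step 3: P2: load  L1  ⟶  ISSI  (L1)  txn=BusRd  M[L1]=0
step 4: P0: load  L1  ⟶  SSSI  (L1)  txn=BusRd  M[L1]=0
step 5: P3: load  L1  ⟶  SSSS  (L1)  txn=BusRd  M[L1]=0
step 6: P2: store L1 := 12  ⟶  IIMI  (L1)  txn=BusRdX  M[L1]=0
step 7: P3: load  L1  ⟶  IISS  (L1)  txn=BusRd+Flush  M[L1]=12
step 8: P1: load  L1  ⟶  ISSS  (L1)  txn=BusRd  M[L1]=12
step 9: P2: store L0 := 96  ⟶  IIMI  (L0)  txn=BusRdX+Flush  M[L0]=79
step 10: P1: store L1 := 69  ⟶  IMII  (L1)  txn=BusRdX  M[L1]=12
step 11: P1: load  L0  ⟶  ISSI  (L0)  txn=BusRd+Flush  M[L0]=96
step 12: P3: store L1 := 66  ⟶  IIIM  (L1)  txn=BusRdX+Flush  M[L1]=69
step 13: P2: load  L1  ⟶  IISS  (L1)  txn=BusRd+Flush  M[L1]=66
step 14: P1: load  L1  ⟶  ISSS  (L1)  txn=BusRd  M[L1]=66
step 15: P0: load  L0  ⟶  SSSI  (L0)  txn=BusRd  M[L0]=96
step 16: P1: store L1 := 61  ⟶  IMII  (L1)  txn=BusRdX  M[L1]=66
step 17: P3: load  L1  ⟶  ISIS  (L1)  txn=BusRd+Flush  M[L1]=61
step 18: P2: load  L0  ⟶  SSSI  (L0)  txn=∅  M[L0]=96
step 19: P1: store L1 := 74  ⟶  IMII  (L1)  txn=BusRdX  M[L1]=61
step 20: P0: load  L0  ⟶  SSSI  (L0)  txn=∅  M[L0]=96
step 21: P3: store L1 := 13  ⟶  IIIM  (L1)  txn=BusRdX+Flush  M[L1]=74
step 22: P1: store L0 := 74  ⟶  IMII  (L0)  txn=BusRdX  M[L0]=96
step 23: P0: store L1 := 81  ⟶  MIII  (L1)  txn=BusRdX+Flush  M[L1]=13
step 24: P3: store L1 := 56  ⟶  IIIM  (L1)  txn=BusRdX+Flush  M[L1]=81
step 25: P1: load  L1  ⟶  ISIS  (L1)  txn=BusRd+Flush  M[L1]=56
step 26: P1: load  L1  ⟶  ISIS  (L1)  txn=∅  M[L1]=56
step 27: P2: load  L0  ⟶  ISSI  (L0)  txn=BusRd+Flush  M[L0]=74
step 28: P3: load  L0  ⟶  ISSS  (L0)  txn=BusRd  M[L0]=74
step 29: P2: load  L1  ⟶  ISSS  (L1)  txn=BusRd  M[L1]=56
step 30: P3: store L1 := 94  ⟶  IIIM  (L1)  txn=BusRdX  M[L1]=56

bus = BusRd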